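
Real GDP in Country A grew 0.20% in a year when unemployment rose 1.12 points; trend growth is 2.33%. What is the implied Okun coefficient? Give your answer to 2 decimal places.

β ≈ 1.90

Growth form: g_Y = g_Y* - β × Δu, so β = (g_Y* - g_Y)/Δu.
β = (2.33 - 0.2)/1.12 = 2.13/1.12 = 1.90.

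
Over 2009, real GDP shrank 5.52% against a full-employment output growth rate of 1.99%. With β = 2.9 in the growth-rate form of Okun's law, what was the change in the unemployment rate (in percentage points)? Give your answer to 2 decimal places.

Growth-rate Okun's law: g_Y = g_Y* - β × Δu, so Δu = (g_Y* - g_Y)/β.
Δu = (1.99 + 5.52)/2.9 = 7.51/2.9 = 2.59 percentage points.

2.59 percentage points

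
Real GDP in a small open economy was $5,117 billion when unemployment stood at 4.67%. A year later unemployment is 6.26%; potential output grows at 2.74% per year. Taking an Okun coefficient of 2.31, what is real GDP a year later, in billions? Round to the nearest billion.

$5,069 billion

Δu = 6.26 - 4.67 = 1.59 points.
Okun's law (growth form): g_Y = g_Y* - β × Δu = 2.74 - 2.31 × (1.59) = 2.74 - 3.6729 = -0.9329%.
Real GDP in the next year = 5117 × (1 - 0.9329/100) = 5117 × 0.990671 ≈ 5069 billion.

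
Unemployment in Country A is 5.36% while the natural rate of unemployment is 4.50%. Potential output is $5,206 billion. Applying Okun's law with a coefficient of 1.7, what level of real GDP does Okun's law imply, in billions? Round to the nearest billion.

Unemployment gap = 5.36 - 4.5 = 0.86 points, so the output gap is -1.7 × 0.86 = -1.462%.
Actual GDP = 5206 × (1 - 1.462/100) = 5206 × 0.98538 ≈ 5130 billion.

$5,130 billion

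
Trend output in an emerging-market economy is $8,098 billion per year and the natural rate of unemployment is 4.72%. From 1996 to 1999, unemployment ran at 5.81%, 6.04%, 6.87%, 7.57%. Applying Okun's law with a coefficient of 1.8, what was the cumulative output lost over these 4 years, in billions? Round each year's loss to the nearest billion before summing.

Year 1996: gap = -1.8 × (5.81 - 4.72) = -1.962%, loss ≈ 8098 × 1.962/100 ≈ 159.
Year 1997: gap = -1.8 × (6.04 - 4.72) = -2.376%, loss ≈ 8098 × 2.376/100 ≈ 192.
Year 1998: gap = -1.8 × (6.87 - 4.72) = -3.87%, loss ≈ 8098 × 3.87/100 ≈ 313.
Year 1999: gap = -1.8 × (7.57 - 4.72) = -5.13%, loss ≈ 8098 × 5.13/100 ≈ 415.
Total lost output = 159 + 192 + 313 + 415 = 1079 billion.

$1,079 billion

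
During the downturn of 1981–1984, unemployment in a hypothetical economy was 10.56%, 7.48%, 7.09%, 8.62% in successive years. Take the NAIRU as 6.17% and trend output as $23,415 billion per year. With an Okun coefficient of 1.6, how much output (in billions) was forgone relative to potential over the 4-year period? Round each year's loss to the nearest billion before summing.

Year 1981: gap = -1.6 × (10.56 - 6.17) = -7.024%, loss ≈ 23415 × 7.024/100 ≈ 1645.
Year 1982: gap = -1.6 × (7.48 - 6.17) = -2.096%, loss ≈ 23415 × 2.096/100 ≈ 491.
Year 1983: gap = -1.6 × (7.09 - 6.17) = -1.472%, loss ≈ 23415 × 1.472/100 ≈ 345.
Year 1984: gap = -1.6 × (8.62 - 6.17) = -3.92%, loss ≈ 23415 × 3.92/100 ≈ 918.
Total lost output = 1645 + 491 + 345 + 918 = 3399 billion.

$3,399 billion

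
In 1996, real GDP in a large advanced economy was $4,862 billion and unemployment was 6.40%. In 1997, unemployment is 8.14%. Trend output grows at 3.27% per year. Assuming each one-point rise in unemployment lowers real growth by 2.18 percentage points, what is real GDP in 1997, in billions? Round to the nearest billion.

Δu = 8.14 - 6.4 = 1.74 points.
Okun's law (growth form): g_Y = g_Y* - β × Δu = 3.27 - 2.18 × (1.74) = 3.27 - 3.7932 = -0.5232%.
Real GDP in the next year = 4862 × (1 - 0.5232/100) = 4862 × 0.994768 ≈ 4837 billion.

$4,837 billion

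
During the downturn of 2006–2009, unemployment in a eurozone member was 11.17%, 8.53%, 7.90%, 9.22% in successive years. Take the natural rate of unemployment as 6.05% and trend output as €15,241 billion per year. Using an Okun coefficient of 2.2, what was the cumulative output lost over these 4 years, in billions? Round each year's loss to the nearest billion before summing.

€4,232 billion

Year 2006: gap = -2.2 × (11.17 - 6.05) = -11.264%, loss ≈ 15241 × 11.264/100 ≈ 1717.
Year 2007: gap = -2.2 × (8.53 - 6.05) = -5.456%, loss ≈ 15241 × 5.456/100 ≈ 832.
Year 2008: gap = -2.2 × (7.9 - 6.05) = -4.07%, loss ≈ 15241 × 4.07/100 ≈ 620.
Year 2009: gap = -2.2 × (9.22 - 6.05) = -6.974%, loss ≈ 15241 × 6.974/100 ≈ 1063.
Total lost output = 1717 + 832 + 620 + 1063 = 4232 billion.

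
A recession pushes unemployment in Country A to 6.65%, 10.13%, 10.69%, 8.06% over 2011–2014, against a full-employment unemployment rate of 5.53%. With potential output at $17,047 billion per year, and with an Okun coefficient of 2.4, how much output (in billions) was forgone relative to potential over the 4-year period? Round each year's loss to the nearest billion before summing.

$5,486 billion

Year 2011: gap = -2.4 × (6.65 - 5.53) = -2.688%, loss ≈ 17047 × 2.688/100 ≈ 458.
Year 2012: gap = -2.4 × (10.13 - 5.53) = -11.04%, loss ≈ 17047 × 11.04/100 ≈ 1882.
Year 2013: gap = -2.4 × (10.69 - 5.53) = -12.384%, loss ≈ 17047 × 12.384/100 ≈ 2111.
Year 2014: gap = -2.4 × (8.06 - 5.53) = -6.072%, loss ≈ 17047 × 6.072/100 ≈ 1035.
Total lost output = 458 + 1882 + 2111 + 1035 = 5486 billion.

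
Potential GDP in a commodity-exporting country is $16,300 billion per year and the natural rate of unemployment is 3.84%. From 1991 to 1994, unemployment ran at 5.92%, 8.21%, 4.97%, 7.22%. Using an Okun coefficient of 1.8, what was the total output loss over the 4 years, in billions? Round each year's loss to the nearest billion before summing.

Year 1991: gap = -1.8 × (5.92 - 3.84) = -3.744%, loss ≈ 16300 × 3.744/100 ≈ 610.
Year 1992: gap = -1.8 × (8.21 - 3.84) = -7.866%, loss ≈ 16300 × 7.866/100 ≈ 1282.
Year 1993: gap = -1.8 × (4.97 - 3.84) = -2.034%, loss ≈ 16300 × 2.034/100 ≈ 332.
Year 1994: gap = -1.8 × (7.22 - 3.84) = -6.084%, loss ≈ 16300 × 6.084/100 ≈ 992.
Total lost output = 610 + 1282 + 332 + 992 = 3216 billion.

$3,216 billion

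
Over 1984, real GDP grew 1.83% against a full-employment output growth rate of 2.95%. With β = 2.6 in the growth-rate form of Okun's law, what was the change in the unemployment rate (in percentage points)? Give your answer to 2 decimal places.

Growth-rate Okun's law: g_Y = g_Y* - β × Δu, so Δu = (g_Y* - g_Y)/β.
Δu = (2.95 - 1.83)/2.6 = 1.12/2.6 = 0.43 percentage points.

0.43 percentage points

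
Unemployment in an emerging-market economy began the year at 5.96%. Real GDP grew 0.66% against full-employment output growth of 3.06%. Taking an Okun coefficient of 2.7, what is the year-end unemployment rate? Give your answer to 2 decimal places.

Growth-rate Okun's law: g_Y = g_Y* - β × Δu, so Δu = (g_Y* - g_Y)/β.
Δu = (3.06 - 0.66)/2.7 = 2.4/2.7 = 0.89 percentage points.
Year-end unemployment = 5.96 + 0.89 = 6.85%.

6.85%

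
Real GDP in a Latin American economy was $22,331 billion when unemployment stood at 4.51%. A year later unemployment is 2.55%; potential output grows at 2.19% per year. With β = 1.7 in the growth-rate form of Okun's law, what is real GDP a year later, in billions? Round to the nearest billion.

$23,564 billion

Δu = 2.55 - 4.51 = -1.96 points.
Okun's law (growth form): g_Y = g_Y* - β × Δu = 2.19 - 1.7 × (-1.96) = 2.19 + 3.332 = 5.522%.
Real GDP in the next year = 22331 × (1 + 5.522/100) = 22331 × 1.05522 ≈ 23564 billion.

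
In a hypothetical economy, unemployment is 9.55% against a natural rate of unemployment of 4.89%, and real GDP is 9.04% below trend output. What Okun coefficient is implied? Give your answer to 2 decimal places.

Okun's law: output gap = -β × (u - u*).
-9.04 = -β × (9.55 - 4.89) = -β × 4.66, so β = 9.04/4.66 = 1.94.

β ≈ 1.94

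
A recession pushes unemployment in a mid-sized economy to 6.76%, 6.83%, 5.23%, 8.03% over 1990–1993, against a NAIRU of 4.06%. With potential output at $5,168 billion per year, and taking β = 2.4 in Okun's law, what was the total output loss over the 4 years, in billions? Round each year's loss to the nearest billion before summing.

Year 1990: gap = -2.4 × (6.76 - 4.06) = -6.48%, loss ≈ 5168 × 6.48/100 ≈ 335.
Year 1991: gap = -2.4 × (6.83 - 4.06) = -6.648%, loss ≈ 5168 × 6.648/100 ≈ 344.
Year 1992: gap = -2.4 × (5.23 - 4.06) = -2.808%, loss ≈ 5168 × 2.808/100 ≈ 145.
Year 1993: gap = -2.4 × (8.03 - 4.06) = -9.528%, loss ≈ 5168 × 9.528/100 ≈ 492.
Total lost output = 335 + 344 + 145 + 492 = 1316 billion.

$1,316 billion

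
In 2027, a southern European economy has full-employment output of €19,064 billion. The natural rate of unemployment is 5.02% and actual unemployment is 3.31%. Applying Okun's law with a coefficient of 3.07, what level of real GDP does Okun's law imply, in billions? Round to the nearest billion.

Unemployment gap = 3.31 - 5.02 = -1.71 points, so the output gap is -3.07 × (-1.71) = 5.2497%.
Actual GDP = 19064 × (1 + 5.2497/100) = 19064 × 1.052497 ≈ 20065 billion.

€20,065 billion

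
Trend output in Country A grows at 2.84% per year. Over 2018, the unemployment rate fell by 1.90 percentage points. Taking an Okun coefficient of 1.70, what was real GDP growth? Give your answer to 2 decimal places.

Growth-rate Okun's law: g_Y = g_Y* - β × Δu.
g_Y = 2.84 - 1.70 × (-1.90) = 2.84 + 3.23 = 6.07%, i.e. 6.07% to 2 d.p.

6.07%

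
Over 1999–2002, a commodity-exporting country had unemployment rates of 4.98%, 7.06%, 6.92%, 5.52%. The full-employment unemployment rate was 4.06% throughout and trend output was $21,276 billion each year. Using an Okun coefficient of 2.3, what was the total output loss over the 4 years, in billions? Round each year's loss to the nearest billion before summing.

Year 1999: gap = -2.3 × (4.98 - 4.06) = -2.116%, loss ≈ 21276 × 2.116/100 ≈ 450.
Year 2000: gap = -2.3 × (7.06 - 4.06) = -6.9%, loss ≈ 21276 × 6.9/100 ≈ 1468.
Year 2001: gap = -2.3 × (6.92 - 4.06) = -6.578%, loss ≈ 21276 × 6.578/100 ≈ 1400.
Year 2002: gap = -2.3 × (5.52 - 4.06) = -3.358%, loss ≈ 21276 × 3.358/100 ≈ 714.
Total lost output = 450 + 1468 + 1400 + 714 = 4032 billion.

$4,032 billion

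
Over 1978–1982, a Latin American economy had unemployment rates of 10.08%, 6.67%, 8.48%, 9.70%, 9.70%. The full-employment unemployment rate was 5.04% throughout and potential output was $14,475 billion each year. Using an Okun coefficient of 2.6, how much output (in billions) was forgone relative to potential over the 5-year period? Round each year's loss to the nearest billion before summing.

Year 1978: gap = -2.6 × (10.08 - 5.04) = -13.104%, loss ≈ 14475 × 13.104/100 ≈ 1897.
Year 1979: gap = -2.6 × (6.67 - 5.04) = -4.238%, loss ≈ 14475 × 4.238/100 ≈ 613.
Year 1980: gap = -2.6 × (8.48 - 5.04) = -8.944%, loss ≈ 14475 × 8.944/100 ≈ 1295.
Year 1981: gap = -2.6 × (9.7 - 5.04) = -12.116%, loss ≈ 14475 × 12.116/100 ≈ 1754.
Year 1982: gap = -2.6 × (9.7 - 5.04) = -12.116%, loss ≈ 14475 × 12.116/100 ≈ 1754.
Total lost output = 1897 + 613 + 1295 + 1754 + 1754 = 7313 billion.

$7,313 billion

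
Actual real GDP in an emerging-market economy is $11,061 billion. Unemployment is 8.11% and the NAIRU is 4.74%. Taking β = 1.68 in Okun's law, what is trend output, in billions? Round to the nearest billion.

$11,725 billion

Unemployment gap = 8.11 - 4.74 = 3.37 points, so output gap = -1.68 × 3.37 = -5.6616%.
Since Y = Y* × (1 + gap/100), Y* = 11061/0.943384 ≈ 11725 billion.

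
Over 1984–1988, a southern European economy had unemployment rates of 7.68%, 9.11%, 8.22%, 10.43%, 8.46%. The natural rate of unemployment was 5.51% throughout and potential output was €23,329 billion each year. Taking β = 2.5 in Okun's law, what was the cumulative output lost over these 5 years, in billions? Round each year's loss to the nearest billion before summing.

€9,537 billion

Year 1984: gap = -2.5 × (7.68 - 5.51) = -5.425%, loss ≈ 23329 × 5.425/100 ≈ 1266.
Year 1985: gap = -2.5 × (9.11 - 5.51) = -9%, loss ≈ 23329 × 9/100 ≈ 2100.
Year 1986: gap = -2.5 × (8.22 - 5.51) = -6.775%, loss ≈ 23329 × 6.775/100 ≈ 1581.
Year 1987: gap = -2.5 × (10.43 - 5.51) = -12.3%, loss ≈ 23329 × 12.3/100 ≈ 2869.
Year 1988: gap = -2.5 × (8.46 - 5.51) = -7.375%, loss ≈ 23329 × 7.375/100 ≈ 1721.
Total lost output = 1266 + 2100 + 1581 + 2869 + 1721 = 9537 billion.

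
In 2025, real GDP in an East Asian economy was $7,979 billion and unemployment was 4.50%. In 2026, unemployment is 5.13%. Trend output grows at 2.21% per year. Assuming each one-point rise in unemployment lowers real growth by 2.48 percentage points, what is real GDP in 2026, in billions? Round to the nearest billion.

Δu = 5.13 - 4.5 = 0.63 points.
Okun's law (growth form): g_Y = g_Y* - β × Δu = 2.21 - 2.48 × (0.63) = 2.21 - 1.5624 = 0.6476%.
Real GDP in the next year = 7979 × (1 + 0.6476/100) = 7979 × 1.006476 ≈ 8031 billion.

$8,031 billion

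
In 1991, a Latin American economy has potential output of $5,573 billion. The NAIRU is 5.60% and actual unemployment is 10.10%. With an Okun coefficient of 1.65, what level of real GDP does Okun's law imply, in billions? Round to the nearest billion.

$5,159 billion

Unemployment gap = 10.1 - 5.6 = 4.5 points, so the output gap is -1.65 × 4.5 = -7.425%.
Actual GDP = 5573 × (1 - 7.425/100) = 5573 × 0.92575 ≈ 5159 billion.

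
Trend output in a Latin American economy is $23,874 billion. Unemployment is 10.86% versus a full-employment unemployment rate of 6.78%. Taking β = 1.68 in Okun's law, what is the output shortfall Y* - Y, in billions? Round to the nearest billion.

$1,636 billion

Output gap = -1.68 × (10.86 - 6.78) = -1.68 × 4.08 = -6.8544%.
Actual GDP ≈ 23874 × 0.931456 ≈ 22238 billion, so the shortfall is 23874 - 22238 = 1636 billion.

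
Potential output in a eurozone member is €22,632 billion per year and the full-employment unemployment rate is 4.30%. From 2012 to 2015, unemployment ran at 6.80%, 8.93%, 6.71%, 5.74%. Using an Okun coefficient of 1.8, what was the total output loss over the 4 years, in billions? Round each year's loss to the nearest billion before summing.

€4,473 billion

Year 2012: gap = -1.8 × (6.8 - 4.3) = -4.5%, loss ≈ 22632 × 4.5/100 ≈ 1018.
Year 2013: gap = -1.8 × (8.93 - 4.3) = -8.334%, loss ≈ 22632 × 8.334/100 ≈ 1886.
Year 2014: gap = -1.8 × (6.71 - 4.3) = -4.338%, loss ≈ 22632 × 4.338/100 ≈ 982.
Year 2015: gap = -1.8 × (5.74 - 4.3) = -2.592%, loss ≈ 22632 × 2.592/100 ≈ 587.
Total lost output = 1018 + 1886 + 982 + 587 = 4473 billion.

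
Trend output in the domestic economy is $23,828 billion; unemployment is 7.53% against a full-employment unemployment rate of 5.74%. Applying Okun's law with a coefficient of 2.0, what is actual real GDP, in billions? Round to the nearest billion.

Unemployment gap = 7.53 - 5.74 = 1.79 points, so the output gap is -2 × 1.79 = -3.58%.
Actual GDP = 23828 × (1 - 3.58/100) = 23828 × 0.9642 ≈ 22975 billion.

$22,975 billion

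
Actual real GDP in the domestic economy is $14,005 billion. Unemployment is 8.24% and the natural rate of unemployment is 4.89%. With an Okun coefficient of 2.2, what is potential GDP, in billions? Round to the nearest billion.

Unemployment gap = 8.24 - 4.89 = 3.35 points, so output gap = -2.2 × 3.35 = -7.37%.
Since Y = Y* × (1 + gap/100), Y* = 14005/0.9263 ≈ 15119 billion.

$15,119 billion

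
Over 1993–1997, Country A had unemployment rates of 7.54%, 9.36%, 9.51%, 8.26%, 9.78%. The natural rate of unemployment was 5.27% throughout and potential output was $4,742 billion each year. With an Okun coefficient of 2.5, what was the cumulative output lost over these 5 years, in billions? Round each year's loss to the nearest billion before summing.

$2,146 billion

Year 1993: gap = -2.5 × (7.54 - 5.27) = -5.675%, loss ≈ 4742 × 5.675/100 ≈ 269.
Year 1994: gap = -2.5 × (9.36 - 5.27) = -10.225%, loss ≈ 4742 × 10.225/100 ≈ 485.
Year 1995: gap = -2.5 × (9.51 - 5.27) = -10.6%, loss ≈ 4742 × 10.6/100 ≈ 503.
Year 1996: gap = -2.5 × (8.26 - 5.27) = -7.475%, loss ≈ 4742 × 7.475/100 ≈ 354.
Year 1997: gap = -2.5 × (9.78 - 5.27) = -11.275%, loss ≈ 4742 × 11.275/100 ≈ 535.
Total lost output = 269 + 485 + 503 + 354 + 535 = 2146 billion.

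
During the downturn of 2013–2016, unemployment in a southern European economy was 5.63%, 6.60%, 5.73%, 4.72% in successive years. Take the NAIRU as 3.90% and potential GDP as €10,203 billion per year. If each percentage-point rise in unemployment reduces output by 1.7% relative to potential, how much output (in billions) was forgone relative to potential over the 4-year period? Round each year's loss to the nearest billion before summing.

€1,227 billion

Year 2013: gap = -1.7 × (5.63 - 3.9) = -2.941%, loss ≈ 10203 × 2.941/100 ≈ 300.
Year 2014: gap = -1.7 × (6.6 - 3.9) = -4.59%, loss ≈ 10203 × 4.59/100 ≈ 468.
Year 2015: gap = -1.7 × (5.73 - 3.9) = -3.111%, loss ≈ 10203 × 3.111/100 ≈ 317.
Year 2016: gap = -1.7 × (4.72 - 3.9) = -1.394%, loss ≈ 10203 × 1.394/100 ≈ 142.
Total lost output = 300 + 468 + 317 + 142 = 1227 billion.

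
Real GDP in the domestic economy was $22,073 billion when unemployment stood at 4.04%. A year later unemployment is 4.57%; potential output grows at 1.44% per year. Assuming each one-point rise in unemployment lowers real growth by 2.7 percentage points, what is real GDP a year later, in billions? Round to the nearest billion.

Δu = 4.57 - 4.04 = 0.53 points.
Okun's law (growth form): g_Y = g_Y* - β × Δu = 1.44 - 2.7 × (0.53) = 1.44 - 1.431 = 0.009%.
Real GDP in the next year = 22073 × (1 + 0.009/100) = 22073 × 1.00009 ≈ 22075 billion.

$22,075 billion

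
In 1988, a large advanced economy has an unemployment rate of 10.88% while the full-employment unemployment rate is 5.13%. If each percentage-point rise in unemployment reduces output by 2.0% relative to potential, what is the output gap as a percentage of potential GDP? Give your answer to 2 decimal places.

The unemployment gap is 10.88 - 5.13 = 5.75 percentage points.
Okun's law gives an output gap of -2 × 5.75 = -11.5%, i.e. 11.50% below potential.

-11.50%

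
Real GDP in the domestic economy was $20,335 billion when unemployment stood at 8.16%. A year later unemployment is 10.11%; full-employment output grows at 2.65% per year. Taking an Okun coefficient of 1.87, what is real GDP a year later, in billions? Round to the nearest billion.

Δu = 10.11 - 8.16 = 1.95 points.
Okun's law (growth form): g_Y = g_Y* - β × Δu = 2.65 - 1.87 × (1.95) = 2.65 - 3.6465 = -0.9965%.
Real GDP in the next year = 20335 × (1 - 0.9965/100) = 20335 × 0.990035 ≈ 20132 billion.

$20,132 billion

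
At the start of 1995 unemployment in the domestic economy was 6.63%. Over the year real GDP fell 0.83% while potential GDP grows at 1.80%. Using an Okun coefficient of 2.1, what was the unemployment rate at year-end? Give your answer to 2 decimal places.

7.88%

Growth-rate Okun's law: g_Y = g_Y* - β × Δu, so Δu = (g_Y* - g_Y)/β.
Δu = (1.8 + 0.83)/2.1 = 2.63/2.1 = 1.25 percentage points.
Year-end unemployment = 6.63 + 1.25 = 7.88%.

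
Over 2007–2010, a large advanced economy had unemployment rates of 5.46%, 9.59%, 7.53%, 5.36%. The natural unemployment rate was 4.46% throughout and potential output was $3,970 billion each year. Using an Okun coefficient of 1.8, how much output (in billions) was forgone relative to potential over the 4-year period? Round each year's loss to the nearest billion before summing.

Year 2007: gap = -1.8 × (5.46 - 4.46) = -1.8%, loss ≈ 3970 × 1.8/100 ≈ 71.
Year 2008: gap = -1.8 × (9.59 - 4.46) = -9.234%, loss ≈ 3970 × 9.234/100 ≈ 367.
Year 2009: gap = -1.8 × (7.53 - 4.46) = -5.526%, loss ≈ 3970 × 5.526/100 ≈ 219.
Year 2010: gap = -1.8 × (5.36 - 4.46) = -1.62%, loss ≈ 3970 × 1.62/100 ≈ 64.
Total lost output = 71 + 367 + 219 + 64 = 721 billion.

$721 billion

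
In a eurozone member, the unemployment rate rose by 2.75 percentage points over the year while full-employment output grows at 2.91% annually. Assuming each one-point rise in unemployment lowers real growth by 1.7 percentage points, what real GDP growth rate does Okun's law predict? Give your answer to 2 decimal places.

Growth-rate Okun's law: g_Y = g_Y* - β × Δu.
g_Y = 2.91 - 1.7 × (2.75) = 2.91 - 4.675 = -1.765%, i.e. -1.77% to 2 d.p.

-1.77%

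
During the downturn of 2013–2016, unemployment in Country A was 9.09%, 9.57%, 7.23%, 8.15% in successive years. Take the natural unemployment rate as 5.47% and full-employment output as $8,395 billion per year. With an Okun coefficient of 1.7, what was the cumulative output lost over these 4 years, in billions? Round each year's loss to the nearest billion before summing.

$1,735 billion

Year 2013: gap = -1.7 × (9.09 - 5.47) = -6.154%, loss ≈ 8395 × 6.154/100 ≈ 517.
Year 2014: gap = -1.7 × (9.57 - 5.47) = -6.97%, loss ≈ 8395 × 6.97/100 ≈ 585.
Year 2015: gap = -1.7 × (7.23 - 5.47) = -2.992%, loss ≈ 8395 × 2.992/100 ≈ 251.
Year 2016: gap = -1.7 × (8.15 - 5.47) = -4.556%, loss ≈ 8395 × 4.556/100 ≈ 382.
Total lost output = 517 + 585 + 251 + 382 = 1735 billion.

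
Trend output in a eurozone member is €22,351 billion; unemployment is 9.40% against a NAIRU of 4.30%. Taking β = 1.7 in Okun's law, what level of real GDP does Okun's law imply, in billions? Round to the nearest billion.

Unemployment gap = 9.4 - 4.3 = 5.1 points, so the output gap is -1.7 × 5.1 = -8.67%.
Actual GDP = 22351 × (1 - 8.67/100) = 22351 × 0.9133 ≈ 20413 billion.

€20,413 billion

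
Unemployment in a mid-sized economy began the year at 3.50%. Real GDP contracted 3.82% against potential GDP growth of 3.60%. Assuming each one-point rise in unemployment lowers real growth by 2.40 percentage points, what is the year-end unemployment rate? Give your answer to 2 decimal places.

Growth-rate Okun's law: g_Y = g_Y* - β × Δu, so Δu = (g_Y* - g_Y)/β.
Δu = (3.6 + 3.82)/2.40 = 7.42/2.40 = 3.09 percentage points.
Year-end unemployment = 3.5 + 3.09 = 6.59%.

6.59%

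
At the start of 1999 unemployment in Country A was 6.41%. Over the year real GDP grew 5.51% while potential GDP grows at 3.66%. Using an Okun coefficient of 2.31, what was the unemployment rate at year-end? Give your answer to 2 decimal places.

5.61%

Growth-rate Okun's law: g_Y = g_Y* - β × Δu, so Δu = (g_Y* - g_Y)/β.
Δu = (3.66 - 5.51)/2.31 = -1.85/2.31 = -0.80 percentage points.
Year-end unemployment = 6.41 - 0.8 = 5.61%.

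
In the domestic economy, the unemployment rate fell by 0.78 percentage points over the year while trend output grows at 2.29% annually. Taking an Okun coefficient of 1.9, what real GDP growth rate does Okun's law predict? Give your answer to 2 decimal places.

3.77%

Growth-rate Okun's law: g_Y = g_Y* - β × Δu.
g_Y = 2.29 - 1.9 × (-0.78) = 2.29 + 1.482 = 3.772%, i.e. 3.77% to 2 d.p.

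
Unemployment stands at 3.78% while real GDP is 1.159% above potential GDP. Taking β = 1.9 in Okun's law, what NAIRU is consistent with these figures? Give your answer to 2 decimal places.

From Okun's law, u - u* = -(output gap)/β = -(1.159)/1.9 = -0.61 points.
So u* = 3.78 + 0.61 = 4.39%.

4.39%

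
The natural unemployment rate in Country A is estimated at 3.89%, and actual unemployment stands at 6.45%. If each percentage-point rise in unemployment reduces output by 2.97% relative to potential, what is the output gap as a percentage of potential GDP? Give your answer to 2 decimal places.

-7.60%

The unemployment gap is 6.45 - 3.89 = 2.56 percentage points.
Okun's law gives an output gap of -2.97 × 2.56 = -7.6032%, i.e. 7.60% below potential.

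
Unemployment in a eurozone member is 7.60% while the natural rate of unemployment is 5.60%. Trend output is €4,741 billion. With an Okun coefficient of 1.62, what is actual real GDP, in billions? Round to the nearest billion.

€4,587 billion

Unemployment gap = 7.6 - 5.6 = 2 points, so the output gap is -1.62 × 2 = -3.24%.
Actual GDP = 4741 × (1 - 3.24/100) = 4741 × 0.9676 ≈ 4587 billion.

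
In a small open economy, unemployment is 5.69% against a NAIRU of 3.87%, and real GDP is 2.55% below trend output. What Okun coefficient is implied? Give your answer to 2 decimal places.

Okun's law: output gap = -β × (u - u*).
-2.55 = -β × (5.69 - 3.87) = -β × 1.82, so β = 2.55/1.82 = 1.40.

β ≈ 1.40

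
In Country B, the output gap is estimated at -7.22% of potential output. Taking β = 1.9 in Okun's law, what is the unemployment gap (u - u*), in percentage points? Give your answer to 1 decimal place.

Okun's law: output gap = -β × (u - u*), so u - u* = -(output gap)/β.
u - u* = -(-7.22)/1.9 = 3.8 percentage points.

3.8 percentage points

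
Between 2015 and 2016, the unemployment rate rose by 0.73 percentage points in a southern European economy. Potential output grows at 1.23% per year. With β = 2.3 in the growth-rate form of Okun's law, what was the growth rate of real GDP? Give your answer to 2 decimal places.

Growth-rate Okun's law: g_Y = g_Y* - β × Δu.
g_Y = 1.23 - 2.3 × (0.73) = 1.23 - 1.679 = -0.449%, i.e. -0.45% to 2 d.p.

-0.45%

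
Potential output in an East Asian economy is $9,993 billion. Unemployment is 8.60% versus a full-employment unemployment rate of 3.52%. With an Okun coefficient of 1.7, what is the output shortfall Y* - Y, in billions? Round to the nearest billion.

Output gap = -1.7 × (8.6 - 3.52) = -1.7 × 5.08 = -8.636%.
Actual GDP ≈ 9993 × 0.91364 ≈ 9130 billion, so the shortfall is 9993 - 9130 = 863 billion.

$863 billion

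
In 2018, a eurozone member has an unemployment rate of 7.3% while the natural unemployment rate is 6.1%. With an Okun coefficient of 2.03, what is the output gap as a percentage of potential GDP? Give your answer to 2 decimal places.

-2.44%

The unemployment gap is 7.3 - 6.1 = 1.2 percentage points.
Okun's law gives an output gap of -2.03 × 1.2 = -2.436%, i.e. 2.44% below potential.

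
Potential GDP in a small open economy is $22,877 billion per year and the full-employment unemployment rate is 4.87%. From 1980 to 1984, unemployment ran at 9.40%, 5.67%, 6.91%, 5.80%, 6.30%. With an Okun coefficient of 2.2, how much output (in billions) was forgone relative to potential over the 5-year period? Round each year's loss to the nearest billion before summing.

Year 1980: gap = -2.2 × (9.4 - 4.87) = -9.966%, loss ≈ 22877 × 9.966/100 ≈ 2280.
Year 1981: gap = -2.2 × (5.67 - 4.87) = -1.76%, loss ≈ 22877 × 1.76/100 ≈ 403.
Year 1982: gap = -2.2 × (6.91 - 4.87) = -4.488%, loss ≈ 22877 × 4.488/100 ≈ 1027.
Year 1983: gap = -2.2 × (5.8 - 4.87) = -2.046%, loss ≈ 22877 × 2.046/100 ≈ 468.
Year 1984: gap = -2.2 × (6.3 - 4.87) = -3.146%, loss ≈ 22877 × 3.146/100 ≈ 720.
Total lost output = 2280 + 403 + 1027 + 468 + 720 = 4898 billion.

$4,898 billion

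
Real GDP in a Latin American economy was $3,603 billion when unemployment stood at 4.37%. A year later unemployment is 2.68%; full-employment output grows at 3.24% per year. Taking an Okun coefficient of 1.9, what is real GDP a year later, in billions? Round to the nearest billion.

Δu = 2.68 - 4.37 = -1.69 points.
Okun's law (growth form): g_Y = g_Y* - β × Δu = 3.24 - 1.9 × (-1.69) = 3.24 + 3.211 = 6.451%.
Real GDP in the next year = 3603 × (1 + 6.451/100) = 3603 × 1.06451 ≈ 3835 billion.

$3,835 billion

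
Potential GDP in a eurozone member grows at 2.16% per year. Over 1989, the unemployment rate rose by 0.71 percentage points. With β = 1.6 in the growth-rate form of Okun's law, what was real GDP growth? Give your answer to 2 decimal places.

Growth-rate Okun's law: g_Y = g_Y* - β × Δu.
g_Y = 2.16 - 1.6 × (0.71) = 2.16 - 1.136 = 1.024%, i.e. 1.02% to 2 d.p.

1.02%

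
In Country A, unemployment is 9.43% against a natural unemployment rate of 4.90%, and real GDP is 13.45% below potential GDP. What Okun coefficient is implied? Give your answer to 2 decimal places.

β ≈ 2.97

Okun's law: output gap = -β × (u - u*).
-13.45 = -β × (9.43 - 4.9) = -β × 4.53, so β = 13.45/4.53 = 2.97.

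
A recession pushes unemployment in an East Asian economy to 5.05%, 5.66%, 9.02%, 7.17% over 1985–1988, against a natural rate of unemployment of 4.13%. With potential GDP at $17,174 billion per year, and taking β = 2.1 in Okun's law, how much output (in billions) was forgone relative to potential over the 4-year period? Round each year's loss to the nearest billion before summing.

Year 1985: gap = -2.1 × (5.05 - 4.13) = -1.932%, loss ≈ 17174 × 1.932/100 ≈ 332.
Year 1986: gap = -2.1 × (5.66 - 4.13) = -3.213%, loss ≈ 17174 × 3.213/100 ≈ 552.
Year 1987: gap = -2.1 × (9.02 - 4.13) = -10.269%, loss ≈ 17174 × 10.269/100 ≈ 1764.
Year 1988: gap = -2.1 × (7.17 - 4.13) = -6.384%, loss ≈ 17174 × 6.384/100 ≈ 1096.
Total lost output = 332 + 552 + 1764 + 1096 = 3744 billion.

$3,744 billion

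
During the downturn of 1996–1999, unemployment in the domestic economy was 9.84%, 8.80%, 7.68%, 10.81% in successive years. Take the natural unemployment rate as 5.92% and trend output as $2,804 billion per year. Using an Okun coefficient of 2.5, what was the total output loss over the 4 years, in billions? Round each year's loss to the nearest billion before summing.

$943 billion

Year 1996: gap = -2.5 × (9.84 - 5.92) = -9.8%, loss ≈ 2804 × 9.8/100 ≈ 275.
Year 1997: gap = -2.5 × (8.8 - 5.92) = -7.2%, loss ≈ 2804 × 7.2/100 ≈ 202.
Year 1998: gap = -2.5 × (7.68 - 5.92) = -4.4%, loss ≈ 2804 × 4.4/100 ≈ 123.
Year 1999: gap = -2.5 × (10.81 - 5.92) = -12.225%, loss ≈ 2804 × 12.225/100 ≈ 343.
Total lost output = 275 + 202 + 123 + 343 = 943 billion.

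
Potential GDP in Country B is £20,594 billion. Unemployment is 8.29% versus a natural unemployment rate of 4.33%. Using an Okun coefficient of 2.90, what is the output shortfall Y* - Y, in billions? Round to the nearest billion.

Output gap = -2.90 × (8.29 - 4.33) = -2.9 × 3.96 = -11.484%.
Actual GDP ≈ 20594 × 0.88516 ≈ 18229 billion, so the shortfall is 20594 - 18229 = 2365 billion.

£2,365 billion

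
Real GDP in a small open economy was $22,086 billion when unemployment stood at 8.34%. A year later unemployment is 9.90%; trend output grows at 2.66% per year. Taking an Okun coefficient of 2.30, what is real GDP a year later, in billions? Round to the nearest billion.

$21,881 billion

Δu = 9.9 - 8.34 = 1.56 points.
Okun's law (growth form): g_Y = g_Y* - β × Δu = 2.66 - 2.30 × (1.56) = 2.66 - 3.588 = -0.928%.
Real GDP in the next year = 22086 × (1 - 0.928/100) = 22086 × 0.99072 ≈ 21881 billion.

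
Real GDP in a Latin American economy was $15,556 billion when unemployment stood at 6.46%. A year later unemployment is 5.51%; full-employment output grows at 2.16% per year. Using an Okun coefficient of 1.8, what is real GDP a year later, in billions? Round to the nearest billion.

Δu = 5.51 - 6.46 = -0.95 points.
Okun's law (growth form): g_Y = g_Y* - β × Δu = 2.16 - 1.8 × (-0.95) = 2.16 + 1.71 = 3.87%.
Real GDP in the next year = 15556 × (1 + 3.87/100) = 15556 × 1.0387 ≈ 16158 billion.

$16,158 billion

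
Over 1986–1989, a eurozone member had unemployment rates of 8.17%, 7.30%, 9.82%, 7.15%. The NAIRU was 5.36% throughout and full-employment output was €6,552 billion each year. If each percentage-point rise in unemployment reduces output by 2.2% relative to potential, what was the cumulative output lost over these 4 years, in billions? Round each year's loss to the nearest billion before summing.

€1,586 billion

Year 1986: gap = -2.2 × (8.17 - 5.36) = -6.182%, loss ≈ 6552 × 6.182/100 ≈ 405.
Year 1987: gap = -2.2 × (7.3 - 5.36) = -4.268%, loss ≈ 6552 × 4.268/100 ≈ 280.
Year 1988: gap = -2.2 × (9.82 - 5.36) = -9.812%, loss ≈ 6552 × 9.812/100 ≈ 643.
Year 1989: gap = -2.2 × (7.15 - 5.36) = -3.938%, loss ≈ 6552 × 3.938/100 ≈ 258.
Total lost output = 405 + 280 + 643 + 258 = 1586 billion.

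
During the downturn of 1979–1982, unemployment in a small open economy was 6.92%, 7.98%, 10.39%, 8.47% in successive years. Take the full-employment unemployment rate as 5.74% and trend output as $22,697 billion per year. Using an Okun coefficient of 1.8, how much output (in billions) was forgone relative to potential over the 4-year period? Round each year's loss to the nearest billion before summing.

$4,412 billion

Year 1979: gap = -1.8 × (6.92 - 5.74) = -2.124%, loss ≈ 22697 × 2.124/100 ≈ 482.
Year 1980: gap = -1.8 × (7.98 - 5.74) = -4.032%, loss ≈ 22697 × 4.032/100 ≈ 915.
Year 1981: gap = -1.8 × (10.39 - 5.74) = -8.37%, loss ≈ 22697 × 8.37/100 ≈ 1900.
Year 1982: gap = -1.8 × (8.47 - 5.74) = -4.914%, loss ≈ 22697 × 4.914/100 ≈ 1115.
Total lost output = 482 + 915 + 1900 + 1115 = 4412 billion.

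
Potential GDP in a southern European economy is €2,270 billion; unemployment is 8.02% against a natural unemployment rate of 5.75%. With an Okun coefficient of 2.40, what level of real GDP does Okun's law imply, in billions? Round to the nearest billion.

Unemployment gap = 8.02 - 5.75 = 2.27 points, so the output gap is -2.4 × 2.27 = -5.448%.
Actual GDP = 2270 × (1 - 5.448/100) = 2270 × 0.94552 ≈ 2146 billion.

€2,146 billion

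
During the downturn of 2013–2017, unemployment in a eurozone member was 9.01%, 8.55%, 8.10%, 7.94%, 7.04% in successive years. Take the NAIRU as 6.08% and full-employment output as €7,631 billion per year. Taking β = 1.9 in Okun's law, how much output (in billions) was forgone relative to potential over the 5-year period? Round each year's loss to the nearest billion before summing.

Year 2013: gap = -1.9 × (9.01 - 6.08) = -5.567%, loss ≈ 7631 × 5.567/100 ≈ 425.
Year 2014: gap = -1.9 × (8.55 - 6.08) = -4.693%, loss ≈ 7631 × 4.693/100 ≈ 358.
Year 2015: gap = -1.9 × (8.1 - 6.08) = -3.838%, loss ≈ 7631 × 3.838/100 ≈ 293.
Year 2016: gap = -1.9 × (7.94 - 6.08) = -3.534%, loss ≈ 7631 × 3.534/100 ≈ 270.
Year 2017: gap = -1.9 × (7.04 - 6.08) = -1.824%, loss ≈ 7631 × 1.824/100 ≈ 139.
Total lost output = 425 + 358 + 293 + 270 + 139 = 1485 billion.

€1,485 billion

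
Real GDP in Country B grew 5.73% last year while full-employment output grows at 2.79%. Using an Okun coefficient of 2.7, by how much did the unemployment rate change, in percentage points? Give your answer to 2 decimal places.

-1.09 percentage points

Growth-rate Okun's law: g_Y = g_Y* - β × Δu, so Δu = (g_Y* - g_Y)/β.
Δu = (2.79 - 5.73)/2.7 = -2.94/2.7 = -1.09 percentage points.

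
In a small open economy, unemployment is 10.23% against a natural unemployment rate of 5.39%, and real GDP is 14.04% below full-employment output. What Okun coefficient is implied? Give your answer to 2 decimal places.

Okun's law: output gap = -β × (u - u*).
-14.04 = -β × (10.23 - 5.39) = -β × 4.84, so β = 14.04/4.84 = 2.90.

β ≈ 2.90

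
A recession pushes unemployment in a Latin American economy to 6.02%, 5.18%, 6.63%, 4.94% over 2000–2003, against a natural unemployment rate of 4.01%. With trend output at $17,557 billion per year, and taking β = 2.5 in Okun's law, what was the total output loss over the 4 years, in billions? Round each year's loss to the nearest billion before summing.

Year 2000: gap = -2.5 × (6.02 - 4.01) = -5.025%, loss ≈ 17557 × 5.025/100 ≈ 882.
Year 2001: gap = -2.5 × (5.18 - 4.01) = -2.925%, loss ≈ 17557 × 2.925/100 ≈ 514.
Year 2002: gap = -2.5 × (6.63 - 4.01) = -6.55%, loss ≈ 17557 × 6.55/100 ≈ 1150.
Year 2003: gap = -2.5 × (4.94 - 4.01) = -2.325%, loss ≈ 17557 × 2.325/100 ≈ 408.
Total lost output = 882 + 514 + 1150 + 408 = 2954 billion.

$2,954 billion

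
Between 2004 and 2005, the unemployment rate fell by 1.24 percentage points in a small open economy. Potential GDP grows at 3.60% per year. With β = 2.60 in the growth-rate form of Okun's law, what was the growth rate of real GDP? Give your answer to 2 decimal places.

Growth-rate Okun's law: g_Y = g_Y* - β × Δu.
g_Y = 3.60 - 2.60 × (-1.24) = 3.6 + 3.224 = 6.824%, i.e. 6.82% to 2 d.p.

6.82%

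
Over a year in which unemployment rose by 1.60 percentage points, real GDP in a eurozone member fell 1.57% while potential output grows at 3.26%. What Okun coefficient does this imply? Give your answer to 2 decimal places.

Growth form: g_Y = g_Y* - β × Δu, so β = (g_Y* - g_Y)/Δu.
β = (3.26 + 1.57)/1.60 = 4.83/1.60 = 3.02.

β ≈ 3.02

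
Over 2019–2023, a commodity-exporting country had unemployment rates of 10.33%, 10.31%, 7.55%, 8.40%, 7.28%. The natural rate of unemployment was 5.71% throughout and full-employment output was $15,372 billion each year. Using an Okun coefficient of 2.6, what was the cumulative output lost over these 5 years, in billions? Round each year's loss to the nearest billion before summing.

$6,121 billion

Year 2019: gap = -2.6 × (10.33 - 5.71) = -12.012%, loss ≈ 15372 × 12.012/100 ≈ 1846.
Year 2020: gap = -2.6 × (10.31 - 5.71) = -11.96%, loss ≈ 15372 × 11.96/100 ≈ 1838.
Year 2021: gap = -2.6 × (7.55 - 5.71) = -4.784%, loss ≈ 15372 × 4.784/100 ≈ 735.
Year 2022: gap = -2.6 × (8.4 - 5.71) = -6.994%, loss ≈ 15372 × 6.994/100 ≈ 1075.
Year 2023: gap = -2.6 × (7.28 - 5.71) = -4.082%, loss ≈ 15372 × 4.082/100 ≈ 627.
Total lost output = 1846 + 1838 + 735 + 1075 + 627 = 6121 billion.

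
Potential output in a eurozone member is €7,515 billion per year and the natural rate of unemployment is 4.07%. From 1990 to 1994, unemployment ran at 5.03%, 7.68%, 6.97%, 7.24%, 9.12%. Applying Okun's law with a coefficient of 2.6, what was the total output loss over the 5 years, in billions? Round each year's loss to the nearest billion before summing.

Year 1990: gap = -2.6 × (5.03 - 4.07) = -2.496%, loss ≈ 7515 × 2.496/100 ≈ 188.
Year 1991: gap = -2.6 × (7.68 - 4.07) = -9.386%, loss ≈ 7515 × 9.386/100 ≈ 705.
Year 1992: gap = -2.6 × (6.97 - 4.07) = -7.54%, loss ≈ 7515 × 7.54/100 ≈ 567.
Year 1993: gap = -2.6 × (7.24 - 4.07) = -8.242%, loss ≈ 7515 × 8.242/100 ≈ 619.
Year 1994: gap = -2.6 × (9.12 - 4.07) = -13.13%, loss ≈ 7515 × 13.13/100 ≈ 987.
Total lost output = 188 + 705 + 567 + 619 + 987 = 3066 billion.

€3,066 billion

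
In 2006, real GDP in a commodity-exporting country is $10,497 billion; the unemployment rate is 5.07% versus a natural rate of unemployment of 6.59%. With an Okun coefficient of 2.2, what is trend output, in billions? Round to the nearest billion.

$10,157 billion

Unemployment gap = 5.07 - 6.59 = -1.52 points, so output gap = -2.2 × (-1.52) = 3.344%.
Since Y = Y* × (1 + gap/100), Y* = 10497/1.03344 ≈ 10157 billion.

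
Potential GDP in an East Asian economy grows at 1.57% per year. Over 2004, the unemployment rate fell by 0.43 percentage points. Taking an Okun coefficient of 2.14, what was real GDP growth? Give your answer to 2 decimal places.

2.49%

Growth-rate Okun's law: g_Y = g_Y* - β × Δu.
g_Y = 1.57 - 2.14 × (-0.43) = 1.57 + 0.9202 = 2.4902%, i.e. 2.49% to 2 d.p.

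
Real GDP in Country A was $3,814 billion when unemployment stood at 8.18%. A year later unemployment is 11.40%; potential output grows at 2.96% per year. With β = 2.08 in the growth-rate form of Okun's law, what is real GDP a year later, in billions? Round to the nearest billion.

$3,671 billion

Δu = 11.4 - 8.18 = 3.22 points.
Okun's law (growth form): g_Y = g_Y* - β × Δu = 2.96 - 2.08 × (3.22) = 2.96 - 6.6976 = -3.7376%.
Real GDP in the next year = 3814 × (1 - 3.7376/100) = 3814 × 0.962624 ≈ 3671 billion.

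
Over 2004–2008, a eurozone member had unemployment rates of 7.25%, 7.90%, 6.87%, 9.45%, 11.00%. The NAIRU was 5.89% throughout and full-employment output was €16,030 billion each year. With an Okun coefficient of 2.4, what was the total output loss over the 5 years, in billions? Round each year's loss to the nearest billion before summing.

Year 2004: gap = -2.4 × (7.25 - 5.89) = -3.264%, loss ≈ 16030 × 3.264/100 ≈ 523.
Year 2005: gap = -2.4 × (7.9 - 5.89) = -4.824%, loss ≈ 16030 × 4.824/100 ≈ 773.
Year 2006: gap = -2.4 × (6.87 - 5.89) = -2.352%, loss ≈ 16030 × 2.352/100 ≈ 377.
Year 2007: gap = -2.4 × (9.45 - 5.89) = -8.544%, loss ≈ 16030 × 8.544/100 ≈ 1370.
Year 2008: gap = -2.4 × (11 - 5.89) = -12.264%, loss ≈ 16030 × 12.264/100 ≈ 1966.
Total lost output = 523 + 773 + 377 + 1370 + 1966 = 5009 billion.

€5,009 billion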